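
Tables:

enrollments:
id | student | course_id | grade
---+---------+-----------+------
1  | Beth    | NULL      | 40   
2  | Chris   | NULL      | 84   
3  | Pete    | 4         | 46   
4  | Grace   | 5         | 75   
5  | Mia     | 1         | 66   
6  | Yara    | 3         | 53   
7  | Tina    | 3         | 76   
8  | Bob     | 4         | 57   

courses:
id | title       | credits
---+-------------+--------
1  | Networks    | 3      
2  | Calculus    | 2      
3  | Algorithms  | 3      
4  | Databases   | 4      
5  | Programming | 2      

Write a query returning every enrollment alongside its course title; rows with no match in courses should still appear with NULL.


LEFT JOIN keeps every row from enrollments (the left table); where course_id has no match in courses, the course columns become NULL. Walk through each enrollment:
  - enrollment 1 (Beth): course_id=NULL, no match -> kept with NULL
  - enrollment 2 (Chris): course_id=NULL, no match -> kept with NULL
  - enrollment 3 (Pete): course_id=4 -> matches Databases
  - enrollment 4 (Grace): course_id=5 -> matches Programming
  - enrollment 5 (Mia): course_id=1 -> matches Networks
  - enrollment 6 (Yara): course_id=3 -> matches Algorithms
  - enrollment 7 (Tina): course_id=3 -> matches Algorithms
  - enrollment 8 (Bob): course_id=4 -> matches Databases
All 8 rows appear; 2 have NULL course.

SQL:
SELECT a.student, b.title AS course
FROM enrollments a
LEFT JOIN courses b ON a.course_id = b.id

Result:
student | course     
--------+------------
Beth    | NULL       
Chris   | NULL       
Pete    | Databases  
Grace   | Programming
Mia     | Networks   
Yara    | Algorithms 
Tina    | Algorithms 
Bob     | Databases  


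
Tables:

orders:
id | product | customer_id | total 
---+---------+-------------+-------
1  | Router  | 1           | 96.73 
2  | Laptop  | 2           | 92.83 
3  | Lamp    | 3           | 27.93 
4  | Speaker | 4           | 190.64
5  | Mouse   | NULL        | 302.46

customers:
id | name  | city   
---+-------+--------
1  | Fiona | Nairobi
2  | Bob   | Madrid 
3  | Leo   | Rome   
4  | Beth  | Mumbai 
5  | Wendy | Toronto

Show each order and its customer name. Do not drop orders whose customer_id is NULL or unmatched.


LEFT JOIN keeps every row from orders (the left table); where customer_id has no match in customers, the customer columns become NULL. Walk through each order:
  - order 1 (Router): customer_id=1 -> matches Fiona
  - order 2 (Laptop): customer_id=2 -> matches Bob
  - order 3 (Lamp): customer_id=3 -> matches Leo
  - order 4 (Speaker): customer_id=4 -> matches Beth
  - order 5 (Mouse): customer_id=NULL, no match -> kept with NULL
All 5 rows appear; 1 has NULL customer.

SQL:
SELECT a.product, b.name AS customer
FROM orders a
LEFT JOIN customers b ON a.customer_id = b.id

Result:
product | customer
--------+---------
Router  | Fiona   
Laptop  | Bob     
Lamp    | Leo     
Speaker | Beth    
Mouse   | NULL    


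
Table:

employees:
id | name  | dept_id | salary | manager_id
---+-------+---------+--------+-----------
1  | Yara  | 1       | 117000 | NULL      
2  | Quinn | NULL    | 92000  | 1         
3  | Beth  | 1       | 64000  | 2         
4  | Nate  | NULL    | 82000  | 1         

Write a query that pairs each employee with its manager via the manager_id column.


This is a self-join: employees is joined to a second copy of itself, matching each row's manager_id to another row's id. Use LEFT JOIN so rows with manager_id=NULL are kept.
  - employee 1 (Yara): manager_id=NULL -> NULL
  - employee 2 (Quinn): manager_id=1 -> Yara
  - employee 3 (Beth): manager_id=2 -> Quinn
  - employee 4 (Nate): manager_id=1 -> Yara

SQL:
SELECT a.name AS item, b.name AS manager
FROM employees a
LEFT JOIN employees b ON a.manager_id = b.id

Result:
item  | manager
------+--------
Yara  | NULL   
Quinn | Yara   
Beth  | Quinn  
Nate  | Yara   


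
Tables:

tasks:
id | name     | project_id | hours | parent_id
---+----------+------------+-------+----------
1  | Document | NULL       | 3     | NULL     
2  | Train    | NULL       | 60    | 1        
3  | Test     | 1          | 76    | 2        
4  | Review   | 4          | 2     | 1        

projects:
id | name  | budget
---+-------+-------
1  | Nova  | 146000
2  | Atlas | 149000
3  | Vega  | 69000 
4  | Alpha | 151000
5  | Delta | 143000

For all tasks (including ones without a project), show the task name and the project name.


LEFT JOIN keeps every row from tasks (the left table); where project_id has no match in projects, the project columns become NULL. Walk through each task:
  - task 1 (Document): project_id=NULL, no match -> kept with NULL
  - task 2 (Train): project_id=NULL, no match -> kept with NULL
  - task 3 (Test): project_id=1 -> matches Nova
  - task 4 (Review): project_id=4 -> matches Alpha
All 4 rows appear; 2 have NULL project.

SQL:
SELECT a.name, b.name AS project
FROM tasks a
LEFT JOIN projects b ON a.project_id = b.id

Result:
name     | project
---------+--------
Document | NULL   
Train    | NULL   
Test     | Nova   
Review   | Alpha  


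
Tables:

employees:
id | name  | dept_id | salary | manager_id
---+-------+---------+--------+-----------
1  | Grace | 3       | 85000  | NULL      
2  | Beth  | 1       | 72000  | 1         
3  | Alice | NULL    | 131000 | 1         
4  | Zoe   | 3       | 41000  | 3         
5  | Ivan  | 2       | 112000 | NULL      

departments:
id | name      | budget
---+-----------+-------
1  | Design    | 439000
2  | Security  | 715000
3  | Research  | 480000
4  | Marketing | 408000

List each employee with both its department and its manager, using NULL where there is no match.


Two LEFT JOINs from the same base table employees: one to departments via dept_id, one to employees itself via manager_id. Both are LEFT so every employee is preserved.
Match against departments:
  - employee 1 (Grace): dept_id=3 -> matches Research
  - employee 2 (Beth): dept_id=1 -> matches Design
  - employee 3 (Alice): dept_id=NULL, no match -> kept with NULL
  - employee 4 (Zoe): dept_id=3 -> matches Research
  - employee 5 (Ivan): dept_id=2 -> matches Security
Match against employees (self):
  - employee 1 (Grace): manager_id=NULL -> NULL
  - employee 2 (Beth): manager_id=1 -> Grace
  - employee 3 (Alice): manager_id=1 -> Grace
  - employee 4 (Zoe): manager_id=3 -> Alice
  - employee 5 (Ivan): manager_id=NULL -> NULL

SQL:
SELECT a.name, b.name AS department, c.name AS manager
FROM employees a
LEFT JOIN departments b ON a.dept_id = b.id
LEFT JOIN employees c ON a.manager_id = c.id

Result:
name  | department | manager
------+------------+--------
Grace | Research   | NULL   
Beth  | Design     | Grace  
Alice | NULL       | Grace  
Zoe   | Research   | Alice  
Ivan  | Security   | NULL   


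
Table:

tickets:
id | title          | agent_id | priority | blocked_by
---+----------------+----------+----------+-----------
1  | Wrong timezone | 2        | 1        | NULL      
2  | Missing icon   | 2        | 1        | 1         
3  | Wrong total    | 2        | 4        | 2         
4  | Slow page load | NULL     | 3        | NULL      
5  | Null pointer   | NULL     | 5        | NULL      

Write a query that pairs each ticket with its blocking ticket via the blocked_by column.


This is a self-join: tickets is joined to a second copy of itself, matching each row's blocked_by to another row's id. Use LEFT JOIN so rows with blocked_by=NULL are kept.
  - ticket 1 (Wrong timezone): blocked_by=NULL -> NULL
  - ticket 2 (Missing icon): blocked_by=1 -> Wrong timezone
  - ticket 3 (Wrong total): blocked_by=2 -> Missing icon
  - ticket 4 (Slow page load): blocked_by=NULL -> NULL
  - ticket 5 (Null pointer): blocked_by=NULL -> NULL

SQL:
SELECT a.title AS item, b.title AS blocked_by
FROM tickets a
LEFT JOIN tickets b ON a.blocked_by = b.id

Result:
item           | blocked_by    
---------------+---------------
Wrong timezone | NULL          
Missing icon   | Wrong timezone
Wrong total    | Missing icon  
Slow page load | NULL          
Null pointer   | NULL          


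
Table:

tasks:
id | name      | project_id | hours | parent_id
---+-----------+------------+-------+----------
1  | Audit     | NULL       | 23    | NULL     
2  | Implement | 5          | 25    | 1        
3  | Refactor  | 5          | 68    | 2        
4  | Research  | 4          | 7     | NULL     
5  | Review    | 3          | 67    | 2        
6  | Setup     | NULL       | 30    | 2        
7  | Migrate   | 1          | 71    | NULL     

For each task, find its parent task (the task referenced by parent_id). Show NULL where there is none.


This is a self-join: tasks is joined to a second copy of itself, matching each row's parent_id to another row's id. Use LEFT JOIN so rows with parent_id=NULL are kept.
  - task 1 (Audit): parent_id=NULL -> NULL
  - task 2 (Implement): parent_id=1 -> Audit
  - task 3 (Refactor): parent_id=2 -> Implement
  - task 4 (Research): parent_id=NULL -> NULL
  - task 5 (Review): parent_id=2 -> Implement
  - task 6 (Setup): parent_id=2 -> Implement
  - task 7 (Migrate): parent_id=NULL -> NULL

SQL:
SELECT a.name AS item, b.name AS parent
FROM tasks a
LEFT JOIN tasks b ON a.parent_id = b.id

Result:
item      | parent   
----------+----------
Audit     | NULL     
Implement | Audit    
Refactor  | Implement
Research  | NULL     
Review    | Implement
Setup     | Implement
Migrate   | NULL     


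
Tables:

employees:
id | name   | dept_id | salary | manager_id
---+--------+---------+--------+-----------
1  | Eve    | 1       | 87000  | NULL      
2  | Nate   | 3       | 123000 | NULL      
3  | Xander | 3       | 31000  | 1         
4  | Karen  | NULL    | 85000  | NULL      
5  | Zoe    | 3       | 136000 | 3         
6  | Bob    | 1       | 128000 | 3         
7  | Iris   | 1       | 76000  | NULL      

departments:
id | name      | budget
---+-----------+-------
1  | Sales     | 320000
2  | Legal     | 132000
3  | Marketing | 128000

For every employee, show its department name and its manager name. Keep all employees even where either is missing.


Two LEFT JOINs from the same base table employees: one to departments via dept_id, one to employees itself via manager_id. Both are LEFT so every employee is preserved.
Match against departments:
  - employee 1 (Eve): dept_id=1 -> matches Sales
  - employee 2 (Nate): dept_id=3 -> matches Marketing
  - employee 3 (Xander): dept_id=3 -> matches Marketing
  - employee 4 (Karen): dept_id=NULL, no match -> kept with NULL
  - employee 5 (Zoe): dept_id=3 -> matches Marketing
  - employee 6 (Bob): dept_id=1 -> matches Sales
  - employee 7 (Iris): dept_id=1 -> matches Sales
Match against employees (self):
  - employee 1 (Eve): manager_id=NULL -> NULL
  - employee 2 (Nate): manager_id=NULL -> NULL
  - employee 3 (Xander): manager_id=1 -> Eve
  - employee 4 (Karen): manager_id=NULL -> NULL
  - employee 5 (Zoe): manager_id=3 -> Xander
  - employee 6 (Bob): manager_id=3 -> Xander
  - employee 7 (Iris): manager_id=NULL -> NULL

SQL:
SELECT a.name, b.name AS department, c.name AS manager
FROM employees a
LEFT JOIN departments b ON a.dept_id = b.id
LEFT JOIN employees c ON a.manager_id = c.id

Result:
name   | department | manager
-------+------------+--------
Eve    | Sales      | NULL   
Nate   | Marketing  | NULL   
Xander | Marketing  | Eve    
Karen  | NULL       | NULL   
Zoe    | Marketing  | Xander 
Bob    | Sales      | Xander 
Iris   | Sales      | NULL   


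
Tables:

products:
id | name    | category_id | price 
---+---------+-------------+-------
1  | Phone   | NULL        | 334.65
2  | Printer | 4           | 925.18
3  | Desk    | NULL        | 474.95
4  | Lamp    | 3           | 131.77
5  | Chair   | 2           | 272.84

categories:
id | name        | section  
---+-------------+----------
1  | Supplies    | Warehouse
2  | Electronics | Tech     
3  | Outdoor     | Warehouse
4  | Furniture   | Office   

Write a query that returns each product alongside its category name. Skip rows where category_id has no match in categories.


INNER JOIN keeps only products rows whose category_id matches an id in categories. Walk through each product:
  - product 1 (Phone): category_id=NULL, no match -> dropped
  - product 2 (Printer): category_id=4 -> matches Furniture
  - product 3 (Desk): category_id=NULL, no match -> dropped
  - product 4 (Lamp): category_id=3 -> matches Outdoor
  - product 5 (Chair): category_id=2 -> matches Electronics
So 2 of 5 rows are dropped.

SQL:
SELECT a.name, b.name AS category
FROM products a
INNER JOIN categories b ON a.category_id = b.id

Result:
name    | category   
--------+------------
Printer | Furniture  
Lamp    | Outdoor    
Chair   | Electronics


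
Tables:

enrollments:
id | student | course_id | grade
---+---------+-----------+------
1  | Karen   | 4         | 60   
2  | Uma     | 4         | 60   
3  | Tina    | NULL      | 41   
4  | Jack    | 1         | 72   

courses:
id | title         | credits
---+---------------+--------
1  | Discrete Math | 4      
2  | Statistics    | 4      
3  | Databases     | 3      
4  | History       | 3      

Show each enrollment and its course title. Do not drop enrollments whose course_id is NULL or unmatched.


LEFT JOIN keeps every row from enrollments (the left table); where course_id has no match in courses, the course columns become NULL. Walk through each enrollment:
  - enrollment 1 (Karen): course_id=4 -> matches History
  - enrollment 2 (Uma): course_id=4 -> matches History
  - enrollment 3 (Tina): course_id=NULL, no match -> kept with NULL
  - enrollment 4 (Jack): course_id=1 -> matches Discrete Math
All 4 rows appear; 1 has NULL course.

SQL:
SELECT a.student, b.title AS course
FROM enrollments a
LEFT JOIN courses b ON a.course_id = b.id

Result:
student | course       
--------+--------------
Karen   | History      
Uma     | History      
Tina    | NULL         
Jack    | Discrete Math


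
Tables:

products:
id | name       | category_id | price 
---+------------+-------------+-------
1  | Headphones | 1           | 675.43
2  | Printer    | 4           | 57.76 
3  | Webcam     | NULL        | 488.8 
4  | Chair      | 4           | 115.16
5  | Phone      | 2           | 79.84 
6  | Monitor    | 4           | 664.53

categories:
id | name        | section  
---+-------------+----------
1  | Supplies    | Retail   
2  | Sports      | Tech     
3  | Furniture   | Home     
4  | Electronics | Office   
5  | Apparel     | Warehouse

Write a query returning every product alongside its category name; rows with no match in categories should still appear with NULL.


LEFT JOIN keeps every row from products (the left table); where category_id has no match in categories, the category columns become NULL. Walk through each product:
  - product 1 (Headphones): category_id=1 -> matches Supplies
  - product 2 (Printer): category_id=4 -> matches Electronics
  - product 3 (Webcam): category_id=NULL, no match -> kept with NULL
  - product 4 (Chair): category_id=4 -> matches Electronics
  - product 5 (Phone): category_id=2 -> matches Sports
  - product 6 (Monitor): category_id=4 -> matches Electronics
All 6 rows appear; 1 has NULL category.

SQL:
SELECT a.name, b.name AS category
FROM products a
LEFT JOIN categories b ON a.category_id = b.id

Result:
name       | category   
-----------+------------
Headphones | Supplies   
Printer    | Electronics
Webcam     | NULL       
Chair      | Electronics
Phone      | Sports     
Monitor    | Electronics


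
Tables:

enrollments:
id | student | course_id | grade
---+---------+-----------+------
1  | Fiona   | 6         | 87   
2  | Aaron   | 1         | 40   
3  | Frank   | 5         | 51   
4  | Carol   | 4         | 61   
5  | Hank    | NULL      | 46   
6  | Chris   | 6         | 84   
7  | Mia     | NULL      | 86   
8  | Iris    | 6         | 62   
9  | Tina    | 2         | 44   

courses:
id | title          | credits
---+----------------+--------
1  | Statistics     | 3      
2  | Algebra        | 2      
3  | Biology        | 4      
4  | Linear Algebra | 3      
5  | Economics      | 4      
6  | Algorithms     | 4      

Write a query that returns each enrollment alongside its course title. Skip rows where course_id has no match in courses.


INNER JOIN keeps only enrollments rows whose course_id matches an id in courses. Walk through each enrollment:
  - enrollment 1 (Fiona): course_id=6 -> matches Algorithms
  - enrollment 2 (Aaron): course_id=1 -> matches Statistics
  - enrollment 3 (Frank): course_id=5 -> matches Economics
  - enrollment 4 (Carol): course_id=4 -> matches Linear Algebra
  - enrollment 5 (Hank): course_id=NULL, no match -> dropped
  - enrollment 6 (Chris): course_id=6 -> matches Algorithms
  - enrollment 7 (Mia): course_id=NULL, no match -> dropped
  - enrollment 8 (Iris): course_id=6 -> matches Algorithms
  - enrollment 9 (Tina): course_id=2 -> matches Algebra
So 2 of 9 rows are dropped.

SQL:
SELECT a.student, b.title AS course
FROM enrollments a
INNER JOIN courses b ON a.course_id = b.id

Result:
student | course        
--------+---------------
Fiona   | Algorithms    
Aaron   | Statistics    
Frank   | Economics     
Carol   | Linear Algebra
Chris   | Algorithms    
Iris    | Algorithms    
Tina    | Algebra       


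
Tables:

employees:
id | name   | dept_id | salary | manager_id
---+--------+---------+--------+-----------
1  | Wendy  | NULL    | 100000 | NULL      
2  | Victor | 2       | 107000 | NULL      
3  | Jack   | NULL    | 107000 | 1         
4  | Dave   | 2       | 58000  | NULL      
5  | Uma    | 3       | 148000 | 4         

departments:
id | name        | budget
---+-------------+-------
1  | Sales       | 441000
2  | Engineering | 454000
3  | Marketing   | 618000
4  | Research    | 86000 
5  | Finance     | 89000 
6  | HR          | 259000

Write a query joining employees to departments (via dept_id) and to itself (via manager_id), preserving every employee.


Two LEFT JOINs from the same base table employees: one to departments via dept_id, one to employees itself via manager_id. Both are LEFT so every employee is preserved.
Match against departments:
  - employee 1 (Wendy): dept_id=NULL, no match -> kept with NULL
  - employee 2 (Victor): dept_id=2 -> matches Engineering
  - employee 3 (Jack): dept_id=NULL, no match -> kept with NULL
  - employee 4 (Dave): dept_id=2 -> matches Engineering
  - employee 5 (Uma): dept_id=3 -> matches Marketing
Match against employees (self):
  - employee 1 (Wendy): manager_id=NULL -> NULL
  - employee 2 (Victor): manager_id=NULL -> NULL
  - employee 3 (Jack): manager_id=1 -> Wendy
  - employee 4 (Dave): manager_id=NULL -> NULL
  - employee 5 (Uma): manager_id=4 -> Dave

SQL:
SELECT a.name, b.name AS department, c.name AS manager
FROM employees a
LEFT JOIN departments b ON a.dept_id = b.id
LEFT JOIN employees c ON a.manager_id = c.id

Result:
name   | department  | manager
-------+-------------+--------
Wendy  | NULL        | NULL   
Victor | Engineering | NULL   
Jack   | NULL        | Wendy  
Dave   | Engineering | NULL   
Uma    | Marketing   | Dave   


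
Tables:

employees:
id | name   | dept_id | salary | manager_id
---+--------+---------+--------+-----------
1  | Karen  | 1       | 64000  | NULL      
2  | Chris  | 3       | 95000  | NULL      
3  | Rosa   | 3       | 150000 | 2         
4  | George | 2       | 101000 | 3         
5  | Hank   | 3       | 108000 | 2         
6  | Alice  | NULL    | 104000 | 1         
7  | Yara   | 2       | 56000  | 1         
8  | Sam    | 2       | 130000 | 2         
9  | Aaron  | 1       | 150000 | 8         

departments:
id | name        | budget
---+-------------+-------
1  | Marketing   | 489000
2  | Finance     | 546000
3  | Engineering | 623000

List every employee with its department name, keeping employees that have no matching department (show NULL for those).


LEFT JOIN keeps every row from employees (the left table); where dept_id has no match in departments, the department columns become NULL. Walk through each employee:
  - employee 1 (Karen): dept_id=1 -> matches Marketing
  - employee 2 (Chris): dept_id=3 -> matches Engineering
  - employee 3 (Rosa): dept_id=3 -> matches Engineering
  - employee 4 (George): dept_id=2 -> matches Finance
  - employee 5 (Hank): dept_id=3 -> matches Engineering
  - employee 6 (Alice): dept_id=NULL, no match -> kept with NULL
  - employee 7 (Yara): dept_id=2 -> matches Finance
  - employee 8 (Sam): dept_id=2 -> matches Finance
  - employee 9 (Aaron): dept_id=1 -> matches Marketing
All 9 rows appear; 1 has NULL department.

SQL:
SELECT a.name, b.name AS department
FROM employees a
LEFT JOIN departments b ON a.dept_id = b.id

Result:
name   | department 
-------+------------
Karen  | Marketing  
Chris  | Engineering
Rosa   | Engineering
George | Finance    
Hank   | Engineering
Alice  | NULL       
Yara   | Finance    
Sam    | Finance    
Aaron  | Marketing  


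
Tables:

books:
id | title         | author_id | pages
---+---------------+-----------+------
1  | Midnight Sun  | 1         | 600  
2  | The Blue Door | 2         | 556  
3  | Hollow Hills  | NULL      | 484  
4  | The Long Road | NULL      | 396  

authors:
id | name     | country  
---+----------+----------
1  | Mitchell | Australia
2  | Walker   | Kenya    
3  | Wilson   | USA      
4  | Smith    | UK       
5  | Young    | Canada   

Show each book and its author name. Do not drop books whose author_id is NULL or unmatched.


LEFT JOIN keeps every row from books (the left table); where author_id has no match in authors, the author columns become NULL. Walk through each book:
  - book 1 (Midnight Sun): author_id=1 -> matches Mitchell
  - book 2 (The Blue Door): author_id=2 -> matches Walker
  - book 3 (Hollow Hills): author_id=NULL, no match -> kept with NULL
  - book 4 (The Long Road): author_id=NULL, no match -> kept with NULL
All 4 rows appear; 2 have NULL author.

SQL:
SELECT a.title, b.name AS author
FROM books a
LEFT JOIN authors b ON a.author_id = b.id

Result:
title         | author  
--------------+---------
Midnight Sun  | Mitchell
The Blue Door | Walker  
Hollow Hills  | NULL    
The Long Road | NULL    


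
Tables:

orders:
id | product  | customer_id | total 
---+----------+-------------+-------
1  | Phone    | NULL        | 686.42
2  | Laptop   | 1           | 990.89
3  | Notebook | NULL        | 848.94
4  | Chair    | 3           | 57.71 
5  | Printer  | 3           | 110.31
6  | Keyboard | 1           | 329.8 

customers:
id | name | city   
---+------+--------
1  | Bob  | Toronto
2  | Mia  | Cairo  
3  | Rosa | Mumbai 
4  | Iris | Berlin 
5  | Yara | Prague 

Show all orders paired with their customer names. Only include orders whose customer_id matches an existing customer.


INNER JOIN keeps only orders rows whose customer_id matches an id in customers. Walk through each order:
  - order 1 (Phone): customer_id=NULL, no match -> dropped
  - order 2 (Laptop): customer_id=1 -> matches Bob
  - order 3 (Notebook): customer_id=NULL, no match -> dropped
  - order 4 (Chair): customer_id=3 -> matches Rosa
  - order 5 (Printer): customer_id=3 -> matches Rosa
  - order 6 (Keyboard): customer_id=1 -> matches Bob
So 2 of 6 rows are dropped.

SQL:
SELECT a.product, b.name AS customer
FROM orders a
INNER JOIN customers b ON a.customer_id = b.id

Result:
product  | customer
---------+---------
Laptop   | Bob     
Chair    | Rosa    
Printer  | Rosa    
Keyboard | Bob     


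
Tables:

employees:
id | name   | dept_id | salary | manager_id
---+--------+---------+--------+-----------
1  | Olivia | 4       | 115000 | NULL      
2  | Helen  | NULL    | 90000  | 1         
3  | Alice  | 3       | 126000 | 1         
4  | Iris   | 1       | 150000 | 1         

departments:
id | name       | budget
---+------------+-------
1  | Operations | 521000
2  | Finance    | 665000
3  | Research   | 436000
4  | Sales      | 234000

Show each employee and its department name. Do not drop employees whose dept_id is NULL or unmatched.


LEFT JOIN keeps every row from employees (the left table); where dept_id has no match in departments, the department columns become NULL. Walk through each employee:
  - employee 1 (Olivia): dept_id=4 -> matches Sales
  - employee 2 (Helen): dept_id=NULL, no match -> kept with NULL
  - employee 3 (Alice): dept_id=3 -> matches Research
  - employee 4 (Iris): dept_id=1 -> matches Operations
All 4 rows appear; 1 has NULL department.

SQL:
SELECT a.name, b.name AS department
FROM employees a
LEFT JOIN departments b ON a.dept_id = b.id

Result:
name   | department
-------+-----------
Olivia | Sales     
Helen  | NULL      
Alice  | Research  
Iris   | Operations


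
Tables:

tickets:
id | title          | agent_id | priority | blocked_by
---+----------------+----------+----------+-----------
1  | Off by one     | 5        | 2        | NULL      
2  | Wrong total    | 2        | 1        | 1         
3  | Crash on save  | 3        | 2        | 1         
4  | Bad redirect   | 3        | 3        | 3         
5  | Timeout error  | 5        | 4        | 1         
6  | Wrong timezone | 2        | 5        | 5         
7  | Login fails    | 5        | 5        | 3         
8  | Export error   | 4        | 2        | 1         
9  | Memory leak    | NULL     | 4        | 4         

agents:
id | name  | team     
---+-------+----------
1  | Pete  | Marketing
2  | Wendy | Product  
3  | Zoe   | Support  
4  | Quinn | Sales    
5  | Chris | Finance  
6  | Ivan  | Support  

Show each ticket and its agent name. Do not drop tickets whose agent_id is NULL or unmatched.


LEFT JOIN keeps every row from tickets (the left table); where agent_id has no match in agents, the agent columns become NULL. Walk through each ticket:
  - ticket 1 (Off by one): agent_id=5 -> matches Chris
  - ticket 2 (Wrong total): agent_id=2 -> matches Wendy
  - ticket 3 (Crash on save): agent_id=3 -> matches Zoe
  - ticket 4 (Bad redirect): agent_id=3 -> matches Zoe
  - ticket 5 (Timeout error): agent_id=5 -> matches Chris
  - ticket 6 (Wrong timezone): agent_id=2 -> matches Wendy
  - ticket 7 (Login fails): agent_id=5 -> matches Chris
  - ticket 8 (Export error): agent_id=4 -> matches Quinn
  - ticket 9 (Memory leak): agent_id=NULL, no match -> kept with NULL
All 9 rows appear; 1 has NULL agent.

SQL:
SELECT a.title, b.name AS agent
FROM tickets a
LEFT JOIN agents b ON a.agent_id = b.id

Result:
title          | agent
---------------+------
Off by one     | Chris
Wrong total    | Wendy
Crash on save  | Zoe  
Bad redirect   | Zoe  
Timeout error  | Chris
Wrong timezone | Wendy
Login fails    | Chris
Export error   | Quinn
Memory leak    | NULL 


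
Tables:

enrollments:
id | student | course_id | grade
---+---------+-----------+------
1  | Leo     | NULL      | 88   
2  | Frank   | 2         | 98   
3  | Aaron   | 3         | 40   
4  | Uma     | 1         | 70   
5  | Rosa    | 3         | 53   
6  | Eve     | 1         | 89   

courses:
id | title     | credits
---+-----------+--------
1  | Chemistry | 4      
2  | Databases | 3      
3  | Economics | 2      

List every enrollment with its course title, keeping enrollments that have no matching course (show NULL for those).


LEFT JOIN keeps every row from enrollments (the left table); where course_id has no match in courses, the course columns become NULL. Walk through each enrollment:
  - enrollment 1 (Leo): course_id=NULL, no match -> kept with NULL
  - enrollment 2 (Frank): course_id=2 -> matches Databases
  - enrollment 3 (Aaron): course_id=3 -> matches Economics
  - enrollment 4 (Uma): course_id=1 -> matches Chemistry
  - enrollment 5 (Rosa): course_id=3 -> matches Economics
  - enrollment 6 (Eve): course_id=1 -> matches Chemistry
All 6 rows appear; 1 has NULL course.

SQL:
SELECT a.student, b.title AS course
FROM enrollments a
LEFT JOIN courses b ON a.course_id = b.id

Result:
student | course   
--------+----------
Leo     | NULL     
Frank   | Databases
Aaron   | Economics
Uma     | Chemistry
Rosa    | Economics
Eve     | Chemistry


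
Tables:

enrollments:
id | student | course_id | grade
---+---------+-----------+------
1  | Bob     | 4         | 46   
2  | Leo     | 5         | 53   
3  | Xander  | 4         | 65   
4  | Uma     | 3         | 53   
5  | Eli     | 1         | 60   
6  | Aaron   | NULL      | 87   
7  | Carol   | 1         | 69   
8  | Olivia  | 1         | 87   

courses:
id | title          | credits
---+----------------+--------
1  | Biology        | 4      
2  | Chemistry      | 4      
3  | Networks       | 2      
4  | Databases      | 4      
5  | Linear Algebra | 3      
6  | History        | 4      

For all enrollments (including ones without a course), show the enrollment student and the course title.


LEFT JOIN keeps every row from enrollments (the left table); where course_id has no match in courses, the course columns become NULL. Walk through each enrollment:
  - enrollment 1 (Bob): course_id=4 -> matches Databases
  - enrollment 2 (Leo): course_id=5 -> matches Linear Algebra
  - enrollment 3 (Xander): course_id=4 -> matches Databases
  - enrollment 4 (Uma): course_id=3 -> matches Networks
  - enrollment 5 (Eli): course_id=1 -> matches Biology
  - enrollment 6 (Aaron): course_id=NULL, no match -> kept with NULL
  - enrollment 7 (Carol): course_id=1 -> matches Biology
  - enrollment 8 (Olivia): course_id=1 -> matches Biology
All 8 rows appear; 1 has NULL course.

SQL:
SELECT a.student, b.title AS course
FROM enrollments a
LEFT JOIN courses b ON a.course_id = b.id

Result:
student | course        
--------+---------------
Bob     | Databases     
Leo     | Linear Algebra
Xander  | Databases     
Uma     | Networks      
Eli     | Biology       
Aaron   | NULL          
Carol   | Biology       
Olivia  | Biology       


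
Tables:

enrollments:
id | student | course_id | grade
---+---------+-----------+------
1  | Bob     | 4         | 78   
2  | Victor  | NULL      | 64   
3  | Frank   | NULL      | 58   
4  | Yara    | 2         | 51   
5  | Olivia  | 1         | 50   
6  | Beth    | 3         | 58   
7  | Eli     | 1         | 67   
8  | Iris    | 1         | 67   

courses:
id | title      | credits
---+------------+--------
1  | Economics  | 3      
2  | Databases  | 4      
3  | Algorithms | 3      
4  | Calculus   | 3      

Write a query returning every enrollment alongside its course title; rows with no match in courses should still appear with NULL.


LEFT JOIN keeps every row from enrollments (the left table); where course_id has no match in courses, the course columns become NULL. Walk through each enrollment:
  - enrollment 1 (Bob): course_id=4 -> matches Calculus
  - enrollment 2 (Victor): course_id=NULL, no match -> kept with NULL
  - enrollment 3 (Frank): course_id=NULL, no match -> kept with NULL
  - enrollment 4 (Yara): course_id=2 -> matches Databases
  - enrollment 5 (Olivia): course_id=1 -> matches Economics
  - enrollment 6 (Beth): course_id=3 -> matches Algorithms
  - enrollment 7 (Eli): course_id=1 -> matches Economics
  - enrollment 8 (Iris): course_id=1 -> matches Economics
All 8 rows appear; 2 have NULL course.

SQL:
SELECT a.student, b.title AS course
FROM enrollments a
LEFT JOIN courses b ON a.course_id = b.id

Result:
student | course    
--------+-----------
Bob     | Calculus  
Victor  | NULL      
Frank   | NULL      
Yara    | Databases 
Olivia  | Economics 
Beth    | Algorithms
Eli     | Economics 
Iris    | Economics 


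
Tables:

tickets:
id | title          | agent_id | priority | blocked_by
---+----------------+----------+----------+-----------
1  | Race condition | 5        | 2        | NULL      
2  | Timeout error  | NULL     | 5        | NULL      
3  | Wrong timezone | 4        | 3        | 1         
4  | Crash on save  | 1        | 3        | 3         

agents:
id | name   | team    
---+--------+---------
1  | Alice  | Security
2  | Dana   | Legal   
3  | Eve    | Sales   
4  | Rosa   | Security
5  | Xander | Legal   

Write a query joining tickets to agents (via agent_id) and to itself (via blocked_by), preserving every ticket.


Two LEFT JOINs from the same base table tickets: one to agents via agent_id, one to tickets itself via blocked_by. Both are LEFT so every ticket is preserved.
Match against agents:
  - ticket 1 (Race condition): agent_id=5 -> matches Xander
  - ticket 2 (Timeout error): agent_id=NULL, no match -> kept with NULL
  - ticket 3 (Wrong timezone): agent_id=4 -> matches Rosa
  - ticket 4 (Crash on save): agent_id=1 -> matches Alice
Match against tickets (self):
  - ticket 1 (Race condition): blocked_by=NULL -> NULL
  - ticket 2 (Timeout error): blocked_by=NULL -> NULL
  - ticket 3 (Wrong timezone): blocked_by=1 -> Race condition
  - ticket 4 (Crash on save): blocked_by=3 -> Wrong timezone

SQL:
SELECT a.title, b.name AS agent, c.title AS blocked_by
FROM tickets a
LEFT JOIN agents b ON a.agent_id = b.id
LEFT JOIN tickets c ON a.blocked_by = c.id

Result:
title          | agent  | blocked_by    
---------------+--------+---------------
Race condition | Xander | NULL          
Timeout error  | NULL   | NULL          
Wrong timezone | Rosa   | Race condition
Crash on save  | Alice  | Wrong timezone


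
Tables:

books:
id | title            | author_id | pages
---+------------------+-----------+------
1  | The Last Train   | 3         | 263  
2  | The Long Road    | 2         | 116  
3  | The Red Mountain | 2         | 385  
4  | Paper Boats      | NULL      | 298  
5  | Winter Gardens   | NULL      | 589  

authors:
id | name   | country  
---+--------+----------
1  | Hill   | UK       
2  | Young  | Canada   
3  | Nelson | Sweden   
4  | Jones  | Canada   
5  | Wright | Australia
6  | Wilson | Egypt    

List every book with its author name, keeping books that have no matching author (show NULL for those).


LEFT JOIN keeps every row from books (the left table); where author_id has no match in authors, the author columns become NULL. Walk through each book:
  - book 1 (The Last Train): author_id=3 -> matches Nelson
  - book 2 (The Long Road): author_id=2 -> matches Young
  - book 3 (The Red Mountain): author_id=2 -> matches Young
  - book 4 (Paper Boats): author_id=NULL, no match -> kept with NULL
  - book 5 (Winter Gardens): author_id=NULL, no match -> kept with NULL
All 5 rows appear; 2 have NULL author.

SQL:
SELECT a.title, b.name AS author
FROM books a
LEFT JOIN authors b ON a.author_id = b.id

Result:
title            | author
-----------------+-------
The Last Train   | Nelson
The Long Road    | Young 
The Red Mountain | Young 
Paper Boats      | NULL  
Winter Gardens   | NULL  


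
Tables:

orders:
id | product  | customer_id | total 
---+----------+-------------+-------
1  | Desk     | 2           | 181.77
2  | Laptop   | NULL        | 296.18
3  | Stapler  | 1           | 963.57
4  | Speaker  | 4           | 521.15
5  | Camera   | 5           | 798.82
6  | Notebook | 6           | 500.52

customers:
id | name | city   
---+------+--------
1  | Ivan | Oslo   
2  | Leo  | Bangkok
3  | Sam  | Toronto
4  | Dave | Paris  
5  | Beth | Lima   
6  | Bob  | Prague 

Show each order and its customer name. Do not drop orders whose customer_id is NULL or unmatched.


LEFT JOIN keeps every row from orders (the left table); where customer_id has no match in customers, the customer columns become NULL. Walk through each order:
  - order 1 (Desk): customer_id=2 -> matches Leo
  - order 2 (Laptop): customer_id=NULL, no match -> kept with NULL
  - order 3 (Stapler): customer_id=1 -> matches Ivan
  - order 4 (Speaker): customer_id=4 -> matches Dave
  - order 5 (Camera): customer_id=5 -> matches Beth
  - order 6 (Notebook): customer_id=6 -> matches Bob
All 6 rows appear; 1 has NULL customer.

SQL:
SELECT a.product, b.name AS customer
FROM orders a
LEFT JOIN customers b ON a.customer_id = b.id

Result:
product  | customer
---------+---------
Desk     | Leo     
Laptop   | NULL    
Stapler  | Ivan    
Speaker  | Dave    
Camera   | Beth    
Notebook | Bob     


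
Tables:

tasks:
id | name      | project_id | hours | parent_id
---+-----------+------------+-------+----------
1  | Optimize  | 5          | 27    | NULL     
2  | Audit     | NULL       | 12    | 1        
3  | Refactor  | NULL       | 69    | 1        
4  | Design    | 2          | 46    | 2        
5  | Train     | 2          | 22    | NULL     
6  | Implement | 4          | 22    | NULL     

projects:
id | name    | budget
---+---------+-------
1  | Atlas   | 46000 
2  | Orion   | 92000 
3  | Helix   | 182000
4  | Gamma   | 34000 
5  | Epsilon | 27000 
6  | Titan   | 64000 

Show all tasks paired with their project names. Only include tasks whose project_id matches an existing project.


INNER JOIN keeps only tasks rows whose project_id matches an id in projects. Walk through each task:
  - task 1 (Optimize): project_id=5 -> matches Epsilon
  - task 2 (Audit): project_id=NULL, no match -> dropped
  - task 3 (Refactor): project_id=NULL, no match -> dropped
  - task 4 (Design): project_id=2 -> matches Orion
  - task 5 (Train): project_id=2 -> matches Orion
  - task 6 (Implement): project_id=4 -> matches Gamma
So 2 of 6 rows are dropped.

SQL:
SELECT a.name, b.name AS project
FROM tasks a
INNER JOIN projects b ON a.project_id = b.id

Result:
name      | project
----------+--------
Optimize  | Epsilon
Design    | Orion  
Train     | Orion  
Implement | Gamma  


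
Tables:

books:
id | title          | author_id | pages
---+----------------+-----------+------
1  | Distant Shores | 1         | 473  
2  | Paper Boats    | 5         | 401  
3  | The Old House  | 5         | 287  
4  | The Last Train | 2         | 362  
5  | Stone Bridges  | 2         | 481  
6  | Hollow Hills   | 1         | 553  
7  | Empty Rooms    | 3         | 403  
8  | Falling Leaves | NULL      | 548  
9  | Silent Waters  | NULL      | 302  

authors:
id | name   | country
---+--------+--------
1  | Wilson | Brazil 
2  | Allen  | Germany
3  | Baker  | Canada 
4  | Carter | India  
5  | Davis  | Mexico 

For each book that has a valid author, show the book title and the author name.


INNER JOIN keeps only books rows whose author_id matches an id in authors. Walk through each book:
  - book 1 (Distant Shores): author_id=1 -> matches Wilson
  - book 2 (Paper Boats): author_id=5 -> matches Davis
  - book 3 (The Old House): author_id=5 -> matches Davis
  - book 4 (The Last Train): author_id=2 -> matches Allen
  - book 5 (Stone Bridges): author_id=2 -> matches Allen
  - book 6 (Hollow Hills): author_id=1 -> matches Wilson
  - book 7 (Empty Rooms): author_id=3 -> matches Baker
  - book 8 (Falling Leaves): author_id=NULL, no match -> dropped
  - book 9 (Silent Waters): author_id=NULL, no match -> dropped
So 2 of 9 rows are dropped.

SQL:
SELECT a.title, b.name AS author
FROM books a
INNER JOIN authors b ON a.author_id = b.id

Result:
title          | author
---------------+-------
Distant Shores | Wilson
Paper Boats    | Davis 
The Old House  | Davis 
The Last Train | Allen 
Stone Bridges  | Allen 
Hollow Hills   | Wilson
Empty Rooms    | Baker 


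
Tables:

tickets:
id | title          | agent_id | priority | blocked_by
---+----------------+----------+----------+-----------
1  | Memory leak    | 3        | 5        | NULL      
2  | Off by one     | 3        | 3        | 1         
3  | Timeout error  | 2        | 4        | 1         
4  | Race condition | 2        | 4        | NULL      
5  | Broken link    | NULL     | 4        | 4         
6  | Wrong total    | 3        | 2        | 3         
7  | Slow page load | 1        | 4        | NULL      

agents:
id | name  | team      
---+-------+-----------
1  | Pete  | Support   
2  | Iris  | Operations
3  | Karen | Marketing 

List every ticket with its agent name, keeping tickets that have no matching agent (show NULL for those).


LEFT JOIN keeps every row from tickets (the left table); where agent_id has no match in agents, the agent columns become NULL. Walk through each ticket:
  - ticket 1 (Memory leak): agent_id=3 -> matches Karen
  - ticket 2 (Off by one): agent_id=3 -> matches Karen
  - ticket 3 (Timeout error): agent_id=2 -> matches Iris
  - ticket 4 (Race condition): agent_id=2 -> matches Iris
  - ticket 5 (Broken link): agent_id=NULL, no match -> kept with NULL
  - ticket 6 (Wrong total): agent_id=3 -> matches Karen
  - ticket 7 (Slow page load): agent_id=1 -> matches Pete
All 7 rows appear; 1 has NULL agent.

SQL:
SELECT a.title, b.name AS agent
FROM tickets a
LEFT JOIN agents b ON a.agent_id = b.id

Result:
title          | agent
---------------+------
Memory leak    | Karen
Off by one     | Karen
Timeout error  | Iris 
Race condition | Iris 
Broken link    | NULL 
Wrong total    | Karen
Slow page load | Pete 
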